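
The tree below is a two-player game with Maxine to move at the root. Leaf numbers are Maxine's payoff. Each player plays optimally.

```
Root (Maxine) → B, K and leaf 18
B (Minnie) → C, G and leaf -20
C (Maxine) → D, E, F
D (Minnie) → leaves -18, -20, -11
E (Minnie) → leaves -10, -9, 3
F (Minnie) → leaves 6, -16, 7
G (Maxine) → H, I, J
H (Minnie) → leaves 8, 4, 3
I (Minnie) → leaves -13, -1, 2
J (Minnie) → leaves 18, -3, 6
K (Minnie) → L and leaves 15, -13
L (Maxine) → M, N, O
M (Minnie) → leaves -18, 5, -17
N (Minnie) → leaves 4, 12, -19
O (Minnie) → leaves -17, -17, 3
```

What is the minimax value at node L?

-17

M: min(-18, 5, -17) = -18
N: min(4, 12, -19) = -19
O: min(-17, -17, 3) = -17
L: max(-18, -19, -17) = -17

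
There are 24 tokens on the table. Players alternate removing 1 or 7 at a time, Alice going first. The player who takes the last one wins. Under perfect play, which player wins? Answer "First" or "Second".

Second

W/L table (W = player to move can force a win):
i:   0  1  2  3  4  5  6  7  8  9 10 11 12 13 14 15 16 17 18 19 20 21 22 23 24
     L  W  L  W  L  W  L  W  L  W  L  W  L  W  L  W  L  W  L  W  L  W  L  W  L
Position 24 is L, so the second player wins.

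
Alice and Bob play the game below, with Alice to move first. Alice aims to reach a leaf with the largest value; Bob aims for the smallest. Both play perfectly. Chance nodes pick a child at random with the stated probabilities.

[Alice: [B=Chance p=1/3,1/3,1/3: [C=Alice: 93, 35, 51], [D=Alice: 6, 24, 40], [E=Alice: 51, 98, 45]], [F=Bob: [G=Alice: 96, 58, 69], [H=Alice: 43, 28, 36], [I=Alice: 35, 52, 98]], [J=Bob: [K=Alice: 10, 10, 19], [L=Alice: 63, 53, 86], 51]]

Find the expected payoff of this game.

77

C (Alice): max(93, 35, 51) = 93
D (Alice): max(6, 24, 40) = 40
E (Alice): max(51, 98, 45) = 98
B (Chance): 1/3·93 + 1/3·40 + 1/3·98 = 77
G (Alice): max(96, 58, 69) = 96
H (Alice): max(43, 28, 36) = 43
I (Alice): max(35, 52, 98) = 98
F (Bob): min(96, 43, 98) = 43
K (Alice): max(10, 10, 19) = 19
L (Alice): max(63, 53, 86) = 86
J (Bob): min(19, 86, 51) = 19
Root (Alice): max(77, 43, 19) = 77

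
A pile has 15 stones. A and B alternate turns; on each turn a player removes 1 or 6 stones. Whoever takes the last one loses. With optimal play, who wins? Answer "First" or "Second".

Positions where the player to move wins (W) vs loses (L):
i:   0  1  2  3  4  5  6  7  8  9 10 11 12 13 14 15
     W  L  W  L  W  L  W  W  L  W  L  W  L  W  W  L
Position 15 is L, so the second player wins.

Second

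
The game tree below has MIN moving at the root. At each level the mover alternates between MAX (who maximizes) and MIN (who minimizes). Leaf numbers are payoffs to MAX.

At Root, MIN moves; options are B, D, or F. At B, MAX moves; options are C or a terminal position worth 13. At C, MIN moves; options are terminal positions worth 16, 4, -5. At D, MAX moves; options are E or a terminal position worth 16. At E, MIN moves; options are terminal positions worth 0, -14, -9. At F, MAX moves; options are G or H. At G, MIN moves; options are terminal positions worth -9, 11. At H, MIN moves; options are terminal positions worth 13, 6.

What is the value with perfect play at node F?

6

G: min(-9, 11) = -9
H: min(13, 6) = 6
F: max(-9, 6) = 6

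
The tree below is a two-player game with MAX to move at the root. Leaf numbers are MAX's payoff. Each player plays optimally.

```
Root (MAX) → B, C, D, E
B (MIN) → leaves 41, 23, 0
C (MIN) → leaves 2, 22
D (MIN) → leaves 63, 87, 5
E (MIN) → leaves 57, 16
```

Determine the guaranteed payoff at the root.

16

B (MIN): min(41, 23, 0) = 0
C (MIN): min(2, 22) = 2
D (MIN): min(63, 87, 5) = 5
E (MIN): min(57, 16) = 16
Root (MAX): max(0, 2, 5, 16) = 16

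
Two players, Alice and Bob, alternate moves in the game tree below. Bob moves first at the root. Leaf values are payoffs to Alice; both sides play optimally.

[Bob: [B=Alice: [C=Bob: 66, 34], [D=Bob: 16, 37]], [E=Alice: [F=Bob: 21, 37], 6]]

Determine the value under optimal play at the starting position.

C (Bob): min(66, 34) = 34
D (Bob): min(16, 37) = 16
B (Alice): max(34, 16) = 34
F (Bob): min(21, 37) = 21
E (Alice): max(21, 6) = 21
Root (Bob): min(34, 21) = 21

21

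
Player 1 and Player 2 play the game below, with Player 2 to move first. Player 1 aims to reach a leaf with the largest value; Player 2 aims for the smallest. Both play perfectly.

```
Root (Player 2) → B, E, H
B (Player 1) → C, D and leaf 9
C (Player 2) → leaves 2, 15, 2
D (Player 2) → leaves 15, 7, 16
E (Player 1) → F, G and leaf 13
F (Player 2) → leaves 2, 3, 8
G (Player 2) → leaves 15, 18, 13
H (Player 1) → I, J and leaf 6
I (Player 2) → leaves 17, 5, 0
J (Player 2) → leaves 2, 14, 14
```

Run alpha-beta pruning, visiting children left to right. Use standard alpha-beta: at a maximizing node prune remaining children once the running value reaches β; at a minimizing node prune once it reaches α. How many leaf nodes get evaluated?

C [α=-∞,β=+∞]: v=2
D [α=2,β=+∞]: v=7
B [α=-∞,β=+∞]: v=9
F [α=-∞,β=9]: v=2
G [α=2,β=9]: v=13
E [α=-∞,β=9]: v=13 after child 2 ≥ β → β-cutoff, skip 1
I [α=-∞,β=9]: v=0
J [α=0,β=9]: v=2
H [α=-∞,β=9]: v=6
Root [α=-∞,β=+∞]: v=6
Leaves evaluated: 20 of 21.

20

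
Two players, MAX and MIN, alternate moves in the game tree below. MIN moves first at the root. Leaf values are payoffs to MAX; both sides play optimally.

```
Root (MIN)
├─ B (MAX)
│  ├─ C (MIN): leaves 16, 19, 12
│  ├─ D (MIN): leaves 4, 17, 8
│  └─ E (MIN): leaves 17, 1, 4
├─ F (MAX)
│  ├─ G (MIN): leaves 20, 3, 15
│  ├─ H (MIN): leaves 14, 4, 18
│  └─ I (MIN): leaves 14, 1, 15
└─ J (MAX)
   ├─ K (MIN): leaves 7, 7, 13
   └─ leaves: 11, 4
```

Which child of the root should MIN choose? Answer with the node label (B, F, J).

F

C (MIN): min(16, 19, 12) = 12
D (MIN): min(4, 17, 8) = 4
E (MIN): min(17, 1, 4) = 1
B (MAX): max(12, 4, 1) = 12
G (MIN): min(20, 3, 15) = 3
H (MIN): min(14, 4, 18) = 4
I (MIN): min(14, 1, 15) = 1
F (MAX): max(3, 4, 1) = 4
K (MIN): min(7, 7, 13) = 7
J (MAX): max(7, 11, 4) = 11
Root (MIN): min(12, 4, 11) = 4
MIN picks the child with the lowest value: F (value 4).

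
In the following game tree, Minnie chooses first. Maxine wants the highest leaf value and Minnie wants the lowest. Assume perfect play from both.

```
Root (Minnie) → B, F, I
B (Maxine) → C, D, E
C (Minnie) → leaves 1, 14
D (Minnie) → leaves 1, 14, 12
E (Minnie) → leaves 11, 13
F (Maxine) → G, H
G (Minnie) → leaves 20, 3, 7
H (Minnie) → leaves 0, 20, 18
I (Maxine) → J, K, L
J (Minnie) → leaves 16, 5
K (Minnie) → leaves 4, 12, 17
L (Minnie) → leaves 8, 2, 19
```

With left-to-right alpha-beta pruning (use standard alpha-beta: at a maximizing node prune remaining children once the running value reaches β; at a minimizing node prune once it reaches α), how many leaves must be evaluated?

C [α=-∞,β=+∞]: v=1
D [α=1,β=+∞]: v=1 after child 1 ≤ α → α-cutoff, skip 2
E [α=1,β=+∞]: v=11
B [α=-∞,β=+∞]: v=11
G [α=-∞,β=11]: v=3
H [α=3,β=11]: v=0 after child 1 ≤ α → α-cutoff, skip 2
F [α=-∞,β=11]: v=3
J [α=-∞,β=3]: v=5
I [α=-∞,β=3]: v=5 after child 1 ≥ β → β-cutoff, skip 2
Root [α=-∞,β=+∞]: v=3
Leaves evaluated: 11 of 21.

11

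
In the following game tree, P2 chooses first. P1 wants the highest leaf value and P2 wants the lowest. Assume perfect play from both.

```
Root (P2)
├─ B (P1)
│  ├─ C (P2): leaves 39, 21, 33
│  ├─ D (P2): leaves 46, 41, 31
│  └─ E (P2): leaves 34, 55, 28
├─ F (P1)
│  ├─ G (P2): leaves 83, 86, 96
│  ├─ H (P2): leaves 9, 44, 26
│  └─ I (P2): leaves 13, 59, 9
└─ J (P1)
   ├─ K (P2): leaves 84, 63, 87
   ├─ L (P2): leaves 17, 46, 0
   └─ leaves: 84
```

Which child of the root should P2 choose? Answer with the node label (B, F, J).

C (P2): min(39, 21, 33) = 21
D (P2): min(46, 41, 31) = 31
E (P2): min(34, 55, 28) = 28
B (P1): max(21, 31, 28) = 31
G (P2): min(83, 86, 96) = 83
H (P2): min(9, 44, 26) = 9
I (P2): min(13, 59, 9) = 9
F (P1): max(83, 9, 9) = 83
K (P2): min(84, 63, 87) = 63
L (P2): min(17, 46, 0) = 0
J (P1): max(63, 0, 84) = 84
Root (P2): min(31, 83, 84) = 31
P2 picks the child with the lowest value: B (value 31).

B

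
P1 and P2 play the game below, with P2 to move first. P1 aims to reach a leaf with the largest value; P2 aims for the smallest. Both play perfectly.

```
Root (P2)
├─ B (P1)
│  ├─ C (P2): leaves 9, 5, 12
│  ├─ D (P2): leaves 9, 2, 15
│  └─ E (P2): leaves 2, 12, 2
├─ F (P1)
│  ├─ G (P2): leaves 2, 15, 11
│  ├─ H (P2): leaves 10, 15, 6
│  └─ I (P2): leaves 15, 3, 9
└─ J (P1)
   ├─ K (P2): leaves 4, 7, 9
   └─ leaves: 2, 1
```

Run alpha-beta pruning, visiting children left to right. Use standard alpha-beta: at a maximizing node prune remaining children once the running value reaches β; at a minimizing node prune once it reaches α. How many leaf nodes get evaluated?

17

C [α=-∞,β=+∞]: v=5
D [α=5,β=+∞]: v=2 after child 2 ≤ α → α-cutoff, skip 1
E [α=5,β=+∞]: v=2 after child 1 ≤ α → α-cutoff, skip 2
B [α=-∞,β=+∞]: v=5
G [α=-∞,β=5]: v=2
H [α=2,β=5]: v=6
F [α=-∞,β=5]: v=6 after child 2 ≥ β → β-cutoff, skip 1
K [α=-∞,β=5]: v=4
J [α=-∞,β=5]: v=4
Root [α=-∞,β=+∞]: v=4
Leaves evaluated: 17 of 23.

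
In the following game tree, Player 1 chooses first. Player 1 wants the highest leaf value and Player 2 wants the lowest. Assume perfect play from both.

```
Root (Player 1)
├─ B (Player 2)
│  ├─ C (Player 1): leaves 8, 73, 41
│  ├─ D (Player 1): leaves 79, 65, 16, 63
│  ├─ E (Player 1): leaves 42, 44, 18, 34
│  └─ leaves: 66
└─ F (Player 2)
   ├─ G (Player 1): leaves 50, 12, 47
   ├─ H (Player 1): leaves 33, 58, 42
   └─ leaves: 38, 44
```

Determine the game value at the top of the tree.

44

C (Player 1): max(8, 73, 41) = 73
D (Player 1): max(79, 65, 16, 63) = 79
E (Player 1): max(42, 44, 18, 34) = 44
B (Player 2): min(73, 79, 44, 66) = 44
G (Player 1): max(50, 12, 47) = 50
H (Player 1): max(33, 58, 42) = 58
F (Player 2): min(50, 58, 38, 44) = 38
Root (Player 1): max(44, 38) = 44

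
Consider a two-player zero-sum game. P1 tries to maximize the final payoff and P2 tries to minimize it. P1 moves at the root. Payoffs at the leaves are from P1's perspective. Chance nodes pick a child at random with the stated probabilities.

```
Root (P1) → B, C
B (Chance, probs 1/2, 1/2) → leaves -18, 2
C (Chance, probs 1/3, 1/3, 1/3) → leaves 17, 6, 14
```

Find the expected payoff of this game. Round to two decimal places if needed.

12.33

B (Chance): 1/2·-18 + 1/2·2 = -8
C (Chance): 1/3·17 + 1/3·6 + 1/3·14 = 12.33
Root (P1): max(-8, 12.33) = 12.33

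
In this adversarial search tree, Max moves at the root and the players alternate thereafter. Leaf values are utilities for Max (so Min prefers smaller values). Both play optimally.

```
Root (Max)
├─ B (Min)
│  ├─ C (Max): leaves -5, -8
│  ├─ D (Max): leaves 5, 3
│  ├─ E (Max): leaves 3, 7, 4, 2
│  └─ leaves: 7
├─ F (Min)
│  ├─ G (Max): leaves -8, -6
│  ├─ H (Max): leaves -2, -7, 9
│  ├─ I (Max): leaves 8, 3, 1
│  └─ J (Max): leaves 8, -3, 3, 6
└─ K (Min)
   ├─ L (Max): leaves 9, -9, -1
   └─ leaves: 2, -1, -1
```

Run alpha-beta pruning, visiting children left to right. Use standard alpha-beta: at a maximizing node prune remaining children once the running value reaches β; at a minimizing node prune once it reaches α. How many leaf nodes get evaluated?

13

C [α=-∞,β=+∞]: v=-5
D [α=-∞,β=-5]: v=5 after child 1 ≥ β → β-cutoff, skip 1
E [α=-∞,β=-5]: v=3 after child 1 ≥ β → β-cutoff, skip 3
B [α=-∞,β=+∞]: v=-5
G [α=-5,β=+∞]: v=-6
F [α=-5,β=+∞]: v=-6 after child 1 ≤ α → α-cutoff, skip 3
L [α=-5,β=+∞]: v=9
K [α=-5,β=+∞]: v=-1
Root [α=-∞,β=+∞]: v=-1
Leaves evaluated: 13 of 27.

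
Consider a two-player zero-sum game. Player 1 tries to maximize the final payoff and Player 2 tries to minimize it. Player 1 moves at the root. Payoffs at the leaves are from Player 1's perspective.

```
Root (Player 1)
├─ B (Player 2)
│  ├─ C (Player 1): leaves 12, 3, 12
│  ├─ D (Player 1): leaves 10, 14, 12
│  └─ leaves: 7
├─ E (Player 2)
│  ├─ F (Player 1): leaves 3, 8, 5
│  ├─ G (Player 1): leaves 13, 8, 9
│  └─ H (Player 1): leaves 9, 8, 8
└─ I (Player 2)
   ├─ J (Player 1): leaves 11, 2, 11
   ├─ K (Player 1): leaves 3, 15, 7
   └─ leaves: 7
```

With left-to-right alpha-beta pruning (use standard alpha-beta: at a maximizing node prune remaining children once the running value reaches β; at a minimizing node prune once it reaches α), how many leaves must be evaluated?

17

C [α=-∞,β=+∞]: v=12
D [α=-∞,β=12]: v=14 after child 2 ≥ β → β-cutoff, skip 1
B [α=-∞,β=+∞]: v=7
F [α=7,β=+∞]: v=8
G [α=7,β=8]: v=13 after child 1 ≥ β → β-cutoff, skip 2
H [α=7,β=8]: v=9 after child 1 ≥ β → β-cutoff, skip 2
E [α=7,β=+∞]: v=8
J [α=8,β=+∞]: v=11
K [α=8,β=11]: v=15 after child 2 ≥ β → β-cutoff, skip 1
I [α=8,β=+∞]: v=7
Root [α=-∞,β=+∞]: v=8
Leaves evaluated: 17 of 23.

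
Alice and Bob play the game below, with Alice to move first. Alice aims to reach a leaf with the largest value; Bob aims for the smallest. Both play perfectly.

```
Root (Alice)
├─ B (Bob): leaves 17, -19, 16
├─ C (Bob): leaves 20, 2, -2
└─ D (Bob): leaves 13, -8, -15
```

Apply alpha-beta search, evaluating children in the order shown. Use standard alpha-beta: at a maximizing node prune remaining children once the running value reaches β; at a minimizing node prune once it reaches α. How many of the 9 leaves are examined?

B [α=-∞,β=+∞]: v=-19
C [α=-19,β=+∞]: v=-2
D [α=-2,β=+∞]: v=-8 after child 2 ≤ α → α-cutoff, skip 1
Root [α=-∞,β=+∞]: v=-2
Leaves evaluated: 8 of 9.

8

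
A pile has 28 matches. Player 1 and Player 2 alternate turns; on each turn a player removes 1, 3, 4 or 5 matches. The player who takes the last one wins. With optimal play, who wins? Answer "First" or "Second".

Positions where the player to move wins (W) vs loses (L):
i:   0  1  2  3  4  5  6  7  8  9 10 11 12 13 14 15 16 17 18 19 20 21 22 23 24 25 26 27 28
     L  W  L  W  W  W  W  W  L  W  L  W  W  W  W  W  L  W  L  W  W  W  W  W  L  W  L  W  W
Position 28 is W, so the first player wins.

First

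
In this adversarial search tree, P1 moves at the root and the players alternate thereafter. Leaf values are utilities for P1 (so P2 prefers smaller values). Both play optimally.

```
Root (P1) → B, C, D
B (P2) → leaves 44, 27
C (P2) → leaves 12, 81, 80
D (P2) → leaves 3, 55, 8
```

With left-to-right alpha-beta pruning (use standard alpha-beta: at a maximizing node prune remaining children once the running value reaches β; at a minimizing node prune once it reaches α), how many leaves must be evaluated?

B [α=-∞,β=+∞]: v=27
C [α=27,β=+∞]: v=12 after child 1 ≤ α → α-cutoff, skip 2
D [α=27,β=+∞]: v=3 after child 1 ≤ α → α-cutoff, skip 2
Root [α=-∞,β=+∞]: v=27
Leaves evaluated: 4 of 8.

4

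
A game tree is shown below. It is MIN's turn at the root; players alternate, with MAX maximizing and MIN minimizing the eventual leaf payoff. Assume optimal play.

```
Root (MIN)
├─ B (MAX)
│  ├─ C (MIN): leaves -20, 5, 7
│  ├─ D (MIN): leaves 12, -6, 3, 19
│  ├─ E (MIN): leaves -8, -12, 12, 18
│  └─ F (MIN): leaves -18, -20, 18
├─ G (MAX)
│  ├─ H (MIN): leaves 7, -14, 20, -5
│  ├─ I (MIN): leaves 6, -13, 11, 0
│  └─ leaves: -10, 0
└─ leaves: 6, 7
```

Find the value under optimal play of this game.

-6

C (MIN): min(-20, 5, 7) = -20
D (MIN): min(12, -6, 3, 19) = -6
E (MIN): min(-8, -12, 12, 18) = -12
F (MIN): min(-18, -20, 18) = -20
B (MAX): max(-20, -6, -12, -20) = -6
H (MIN): min(7, -14, 20, -5) = -14
I (MIN): min(6, -13, 11, 0) = -13
G (MAX): max(-14, -13, -10, 0) = 0
Root (MIN): min(-6, 0, 6, 7) = -6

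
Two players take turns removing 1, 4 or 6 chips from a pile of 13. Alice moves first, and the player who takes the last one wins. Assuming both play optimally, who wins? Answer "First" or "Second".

First

i:   0  1  2  3  4  5  6  7  8  9 10 11 12 13
     L  W  L  W  W  L  W  L  W  W  L  W  L  W
Position 13 is W, so the first player wins.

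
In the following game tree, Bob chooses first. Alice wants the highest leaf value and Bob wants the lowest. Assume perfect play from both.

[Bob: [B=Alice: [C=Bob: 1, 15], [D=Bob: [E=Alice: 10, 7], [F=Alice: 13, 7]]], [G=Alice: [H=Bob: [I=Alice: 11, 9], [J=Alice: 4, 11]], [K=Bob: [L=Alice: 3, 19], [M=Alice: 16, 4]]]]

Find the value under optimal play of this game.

10

C (Bob): min(1, 15) = 1
E (Alice): max(10, 7) = 10
F (Alice): max(13, 7) = 13
D (Bob): min(10, 13) = 10
B (Alice): max(1, 10) = 10
I (Alice): max(11, 9) = 11
J (Alice): max(4, 11) = 11
H (Bob): min(11, 11) = 11
L (Alice): max(3, 19) = 19
M (Alice): max(16, 4) = 16
K (Bob): min(19, 16) = 16
G (Alice): max(11, 16) = 16
Root (Bob): min(10, 16) = 10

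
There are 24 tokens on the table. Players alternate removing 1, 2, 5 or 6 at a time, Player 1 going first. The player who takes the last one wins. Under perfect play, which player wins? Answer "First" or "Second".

Compute winning (W) and losing (L) positions by backward induction:
i:   0  1  2  3  4  5  6  7  8  9 10 11 12 13 14 15 16 17 18 19 20 21 22 23 24
     L  W  W  L  W  W  W  L  W  W  L  W  W  W  L  W  W  L  W  W  W  L  W  W  L
Position 24 is L, so the second player wins.

Second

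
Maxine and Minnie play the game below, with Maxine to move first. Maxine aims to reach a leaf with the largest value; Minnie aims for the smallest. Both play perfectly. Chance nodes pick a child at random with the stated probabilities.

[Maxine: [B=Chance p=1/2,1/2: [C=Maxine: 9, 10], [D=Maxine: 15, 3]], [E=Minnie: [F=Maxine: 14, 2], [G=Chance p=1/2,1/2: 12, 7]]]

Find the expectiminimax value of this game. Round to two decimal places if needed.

C (Maxine): max(9, 10) = 10
D (Maxine): max(15, 3) = 15
B (Chance): 1/2·10 + 1/2·15 = 12.5
F (Maxine): max(14, 2) = 14
G (Chance): 1/2·12 + 1/2·7 = 9.5
E (Minnie): min(14, 9.5) = 9.5
Root (Maxine): max(12.5, 9.5) = 12.5

12.5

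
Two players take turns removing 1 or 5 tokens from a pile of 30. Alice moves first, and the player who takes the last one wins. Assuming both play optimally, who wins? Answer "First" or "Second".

Second

Positions where the player to move wins (W) vs loses (L):
i:   0  1  2  3  4  5  6  7  8  9 10 11 12 13 14 15 16 17 18 19 20 21 22 23 24 25 26 27 28 29 30
     L  W  L  W  L  W  L  W  L  W  L  W  L  W  L  W  L  W  L  W  L  W  L  W  L  W  L  W  L  W  L
Position 30 is L, so the second player wins.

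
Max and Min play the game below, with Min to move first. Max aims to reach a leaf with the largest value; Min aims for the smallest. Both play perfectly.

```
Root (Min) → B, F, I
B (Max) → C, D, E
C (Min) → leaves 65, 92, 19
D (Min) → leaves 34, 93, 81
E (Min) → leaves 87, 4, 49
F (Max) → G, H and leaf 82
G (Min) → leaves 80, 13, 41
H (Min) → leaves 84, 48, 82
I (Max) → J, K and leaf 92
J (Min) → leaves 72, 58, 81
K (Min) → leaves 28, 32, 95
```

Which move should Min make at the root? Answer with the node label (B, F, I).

B

C (Min): min(65, 92, 19) = 19
D (Min): min(34, 93, 81) = 34
E (Min): min(87, 4, 49) = 4
B (Max): max(19, 34, 4) = 34
G (Min): min(80, 13, 41) = 13
H (Min): min(84, 48, 82) = 48
F (Max): max(13, 48, 82) = 82
J (Min): min(72, 58, 81) = 58
K (Min): min(28, 32, 95) = 28
I (Max): max(58, 28, 92) = 92
Root (Min): min(34, 82, 92) = 34
Min picks the child with the lowest value: B (value 34).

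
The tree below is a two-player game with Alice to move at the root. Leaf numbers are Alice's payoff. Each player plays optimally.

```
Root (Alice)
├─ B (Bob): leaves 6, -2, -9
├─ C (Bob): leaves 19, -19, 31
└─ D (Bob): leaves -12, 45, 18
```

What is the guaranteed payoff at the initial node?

-9

B (Bob): min(6, -2, -9) = -9
C (Bob): min(19, -19, 31) = -19
D (Bob): min(-12, 45, 18) = -12
Root (Alice): max(-9, -19, -12) = -9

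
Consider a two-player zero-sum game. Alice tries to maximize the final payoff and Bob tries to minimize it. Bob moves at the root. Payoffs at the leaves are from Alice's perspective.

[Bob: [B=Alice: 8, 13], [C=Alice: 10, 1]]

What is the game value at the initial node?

B (Alice): max(8, 13) = 13
C (Alice): max(10, 1) = 10
Root (Bob): min(13, 10) = 10

10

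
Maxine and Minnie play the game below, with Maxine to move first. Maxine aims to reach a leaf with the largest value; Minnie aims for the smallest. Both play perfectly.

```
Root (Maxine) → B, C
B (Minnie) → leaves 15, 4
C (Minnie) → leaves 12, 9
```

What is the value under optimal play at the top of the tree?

9

B (Minnie): min(15, 4) = 4
C (Minnie): min(12, 9) = 9
Root (Maxine): max(4, 9) = 9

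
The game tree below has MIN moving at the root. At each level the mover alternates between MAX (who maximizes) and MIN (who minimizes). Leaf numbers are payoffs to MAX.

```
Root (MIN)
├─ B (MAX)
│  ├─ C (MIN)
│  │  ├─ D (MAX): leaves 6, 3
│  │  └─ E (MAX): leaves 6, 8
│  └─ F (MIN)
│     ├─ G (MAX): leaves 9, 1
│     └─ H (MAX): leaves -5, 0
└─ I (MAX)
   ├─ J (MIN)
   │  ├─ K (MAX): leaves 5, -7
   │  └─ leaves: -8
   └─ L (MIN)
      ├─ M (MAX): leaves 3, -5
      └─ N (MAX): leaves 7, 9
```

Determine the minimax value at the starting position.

3

D (MAX): max(6, 3) = 6
E (MAX): max(6, 8) = 8
C (MIN): min(6, 8) = 6
G (MAX): max(9, 1) = 9
H (MAX): max(-5, 0) = 0
F (MIN): min(9, 0) = 0
B (MAX): max(6, 0) = 6
K (MAX): max(5, -7) = 5
J (MIN): min(5, -8) = -8
M (MAX): max(3, -5) = 3
N (MAX): max(7, 9) = 9
L (MIN): min(3, 9) = 3
I (MAX): max(-8, 3) = 3
Root (MIN): min(6, 3) = 3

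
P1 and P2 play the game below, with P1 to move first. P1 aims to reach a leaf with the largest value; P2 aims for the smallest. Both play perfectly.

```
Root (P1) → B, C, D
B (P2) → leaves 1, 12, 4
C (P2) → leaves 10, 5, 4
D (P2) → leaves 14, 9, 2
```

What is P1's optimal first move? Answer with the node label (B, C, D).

B (P2): min(1, 12, 4) = 1
C (P2): min(10, 5, 4) = 4
D (P2): min(14, 9, 2) = 2
Root (P1): max(1, 4, 2) = 4
P1 picks the child with the highest value: C (value 4).

C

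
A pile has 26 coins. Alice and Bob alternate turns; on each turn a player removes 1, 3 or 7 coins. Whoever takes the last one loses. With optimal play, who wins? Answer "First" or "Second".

Positions where the player to move wins (W) vs loses (L):
i:   0  1  2  3  4  5  6  7  8  9 10 11 12 13 14 15 16 17 18 19 20 21 22 23 24 25 26
     W  L  W  L  W  L  W  L  W  L  W  L  W  L  W  L  W  L  W  L  W  L  W  L  W  L  W
Position 26 is W, so the first player wins.

First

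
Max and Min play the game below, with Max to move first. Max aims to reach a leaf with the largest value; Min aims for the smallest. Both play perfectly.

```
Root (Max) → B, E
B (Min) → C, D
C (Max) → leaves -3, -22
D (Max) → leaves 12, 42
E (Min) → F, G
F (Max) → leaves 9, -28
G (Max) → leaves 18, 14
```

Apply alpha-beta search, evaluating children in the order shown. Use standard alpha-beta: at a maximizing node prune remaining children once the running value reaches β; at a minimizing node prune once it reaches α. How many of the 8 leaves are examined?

6

C [α=-∞,β=+∞]: v=-3
D [α=-∞,β=-3]: v=12 after child 1 ≥ β → β-cutoff, skip 1
B [α=-∞,β=+∞]: v=-3
F [α=-3,β=+∞]: v=9
G [α=-3,β=9]: v=18 after child 1 ≥ β → β-cutoff, skip 1
E [α=-3,β=+∞]: v=9
Root [α=-∞,β=+∞]: v=9
Leaves evaluated: 6 of 8.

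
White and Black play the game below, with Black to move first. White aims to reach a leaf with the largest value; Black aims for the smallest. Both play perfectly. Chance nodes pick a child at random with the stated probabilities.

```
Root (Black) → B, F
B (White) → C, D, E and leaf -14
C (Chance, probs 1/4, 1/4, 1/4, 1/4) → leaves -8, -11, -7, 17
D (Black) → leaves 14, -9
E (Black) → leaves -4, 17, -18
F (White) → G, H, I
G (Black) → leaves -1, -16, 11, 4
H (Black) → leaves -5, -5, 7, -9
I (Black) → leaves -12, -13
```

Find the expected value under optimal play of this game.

C (Chance): 1/4·-8 + 1/4·-11 + 1/4·-7 + 1/4·17 = -2.25
D (Black): min(14, -9) = -9
E (Black): min(-4, 17, -18) = -18
B (White): max(-2.25, -9, -18, -14) = -2.25
G (Black): min(-1, -16, 11, 4) = -16
H (Black): min(-5, -5, 7, -9) = -9
I (Black): min(-12, -13) = -13
F (White): max(-16, -9, -13) = -9
Root (Black): min(-2.25, -9) = -9

-9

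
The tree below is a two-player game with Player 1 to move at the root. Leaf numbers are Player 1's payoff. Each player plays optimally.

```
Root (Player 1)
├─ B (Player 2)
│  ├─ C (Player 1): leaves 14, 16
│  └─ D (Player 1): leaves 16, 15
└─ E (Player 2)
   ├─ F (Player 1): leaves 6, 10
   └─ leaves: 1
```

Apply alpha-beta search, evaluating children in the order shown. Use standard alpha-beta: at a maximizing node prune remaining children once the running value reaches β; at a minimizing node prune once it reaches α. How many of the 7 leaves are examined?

5

C [α=-∞,β=+∞]: v=16
D [α=-∞,β=16]: v=16 after child 1 ≥ β → β-cutoff, skip 1
B [α=-∞,β=+∞]: v=16
F [α=16,β=+∞]: v=10
E [α=16,β=+∞]: v=10 after child 1 ≤ α → α-cutoff, skip 1
Root [α=-∞,β=+∞]: v=16
Leaves evaluated: 5 of 7.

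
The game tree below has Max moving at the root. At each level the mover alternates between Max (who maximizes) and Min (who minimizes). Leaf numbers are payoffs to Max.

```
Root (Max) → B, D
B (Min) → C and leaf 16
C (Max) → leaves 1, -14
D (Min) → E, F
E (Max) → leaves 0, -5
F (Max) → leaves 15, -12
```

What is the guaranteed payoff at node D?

E: max(0, -5) = 0
F: max(15, -12) = 15
D: min(0, 15) = 0

0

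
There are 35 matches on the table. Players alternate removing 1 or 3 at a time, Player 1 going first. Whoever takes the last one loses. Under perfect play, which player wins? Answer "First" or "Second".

Second

W/L table (W = player to move can force a win):
i:   0  1  2  3  4  5  6  7  8  9 10 11 12 13 14 15 16 17 18 19 20 21 22 23 24 25 26 27 28 29 30 31 32 33 34 35
     W  L  W  L  W  L  W  L  W  L  W  L  W  L  W  L  W  L  W  L  W  L  W  L  W  L  W  L  W  L  W  L  W  L  W  L
Position 35 is L, so the second player wins.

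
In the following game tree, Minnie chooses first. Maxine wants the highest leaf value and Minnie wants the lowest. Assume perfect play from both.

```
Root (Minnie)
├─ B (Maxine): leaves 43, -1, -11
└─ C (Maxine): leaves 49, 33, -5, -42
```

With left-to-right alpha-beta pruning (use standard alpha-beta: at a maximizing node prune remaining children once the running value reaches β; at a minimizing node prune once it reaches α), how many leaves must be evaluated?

B [α=-∞,β=+∞]: v=43
C [α=-∞,β=43]: v=49 after child 1 ≥ β → β-cutoff, skip 3
Root [α=-∞,β=+∞]: v=43
Leaves evaluated: 4 of 7.

4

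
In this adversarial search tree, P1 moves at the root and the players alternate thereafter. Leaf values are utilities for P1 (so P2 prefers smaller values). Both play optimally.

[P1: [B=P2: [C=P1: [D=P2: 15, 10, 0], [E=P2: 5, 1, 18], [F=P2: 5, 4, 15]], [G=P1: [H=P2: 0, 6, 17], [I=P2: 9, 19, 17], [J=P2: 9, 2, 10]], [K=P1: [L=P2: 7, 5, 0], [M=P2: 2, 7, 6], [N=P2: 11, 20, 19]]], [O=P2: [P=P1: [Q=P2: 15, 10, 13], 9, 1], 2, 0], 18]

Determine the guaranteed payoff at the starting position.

D (P2): min(15, 10, 0) = 0
E (P2): min(5, 1, 18) = 1
F (P2): min(5, 4, 15) = 4
C (P1): max(0, 1, 4) = 4
H (P2): min(0, 6, 17) = 0
I (P2): min(9, 19, 17) = 9
J (P2): min(9, 2, 10) = 2
G (P1): max(0, 9, 2) = 9
L (P2): min(7, 5, 0) = 0
M (P2): min(2, 7, 6) = 2
N (P2): min(11, 20, 19) = 11
K (P1): max(0, 2, 11) = 11
B (P2): min(4, 9, 11) = 4
Q (P2): min(15, 10, 13) = 10
P (P1): max(10, 9, 1) = 10
O (P2): min(10, 2, 0) = 0
Root (P1): max(4, 0, 18) = 18

18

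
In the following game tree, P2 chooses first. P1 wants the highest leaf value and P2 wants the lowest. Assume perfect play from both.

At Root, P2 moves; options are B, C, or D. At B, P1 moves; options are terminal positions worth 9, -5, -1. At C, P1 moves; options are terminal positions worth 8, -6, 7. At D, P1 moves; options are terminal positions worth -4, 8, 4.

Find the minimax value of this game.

8

B (P1): max(9, -5, -1) = 9
C (P1): max(8, -6, 7) = 8
D (P1): max(-4, 8, 4) = 8
Root (P2): min(9, 8, 8) = 8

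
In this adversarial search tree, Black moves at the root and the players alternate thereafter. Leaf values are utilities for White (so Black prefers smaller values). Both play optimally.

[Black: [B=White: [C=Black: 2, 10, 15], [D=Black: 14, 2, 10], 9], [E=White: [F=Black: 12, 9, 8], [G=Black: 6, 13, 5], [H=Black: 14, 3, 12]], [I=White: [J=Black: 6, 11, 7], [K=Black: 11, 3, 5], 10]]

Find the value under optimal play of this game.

8

C (Black): min(2, 10, 15) = 2
D (Black): min(14, 2, 10) = 2
B (White): max(2, 2, 9) = 9
F (Black): min(12, 9, 8) = 8
G (Black): min(6, 13, 5) = 5
H (Black): min(14, 3, 12) = 3
E (White): max(8, 5, 3) = 8
J (Black): min(6, 11, 7) = 6
K (Black): min(11, 3, 5) = 3
I (White): max(6, 3, 10) = 10
Root (Black): min(9, 8, 10) = 8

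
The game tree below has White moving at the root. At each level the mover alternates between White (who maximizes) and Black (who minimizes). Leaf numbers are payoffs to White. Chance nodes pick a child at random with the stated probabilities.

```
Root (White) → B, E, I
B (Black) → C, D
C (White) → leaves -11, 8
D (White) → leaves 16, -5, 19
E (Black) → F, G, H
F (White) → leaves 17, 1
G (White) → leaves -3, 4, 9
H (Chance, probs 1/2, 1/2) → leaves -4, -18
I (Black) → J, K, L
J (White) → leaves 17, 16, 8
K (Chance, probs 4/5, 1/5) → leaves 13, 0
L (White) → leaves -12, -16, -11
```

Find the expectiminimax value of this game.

C (White): max(-11, 8) = 8
D (White): max(16, -5, 19) = 19
B (Black): min(8, 19) = 8
F (White): max(17, 1) = 17
G (White): max(-3, 4, 9) = 9
H (Chance): 1/2·-4 + 1/2·-18 = -11
E (Black): min(17, 9, -11) = -11
J (White): max(17, 16, 8) = 17
K (Chance): 4/5·13 + 1/5·0 = 10.4
L (White): max(-12, -16, -11) = -11
I (Black): min(17, 10.4, -11) = -11
Root (White): max(8, -11, -11) = 8

8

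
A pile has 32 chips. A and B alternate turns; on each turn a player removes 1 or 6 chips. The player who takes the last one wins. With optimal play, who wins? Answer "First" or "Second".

Second

Positions where the player to move wins (W) vs loses (L):
i:   0  1  2  3  4  5  6  7  8  9 10 11 12 13 14 15 16 17 18 19 20 21 22 23 24 25 26 27 28 29 30 31 32
     L  W  L  W  L  W  W  L  W  L  W  L  W  W  L  W  L  W  L  W  W  L  W  L  W  L  W  W  L  W  L  W  L
Position 32 is L, so the second player wins.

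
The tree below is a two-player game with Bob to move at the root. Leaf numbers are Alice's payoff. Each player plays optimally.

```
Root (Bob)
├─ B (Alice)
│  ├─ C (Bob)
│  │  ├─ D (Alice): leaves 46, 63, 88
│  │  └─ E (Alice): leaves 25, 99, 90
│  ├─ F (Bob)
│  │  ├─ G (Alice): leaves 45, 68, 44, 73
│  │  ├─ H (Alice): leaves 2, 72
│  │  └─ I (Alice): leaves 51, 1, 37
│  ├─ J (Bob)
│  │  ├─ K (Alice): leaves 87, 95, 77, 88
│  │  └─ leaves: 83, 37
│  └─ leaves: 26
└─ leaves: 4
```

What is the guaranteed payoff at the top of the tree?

D (Alice): max(46, 63, 88) = 88
E (Alice): max(25, 99, 90) = 99
C (Bob): min(88, 99) = 88
G (Alice): max(45, 68, 44, 73) = 73
H (Alice): max(2, 72) = 72
I (Alice): max(51, 1, 37) = 51
F (Bob): min(73, 72, 51) = 51
K (Alice): max(87, 95, 77, 88) = 95
J (Bob): min(95, 83, 37) = 37
B (Alice): max(88, 51, 37, 26) = 88
Root (Bob): min(88, 4) = 4

4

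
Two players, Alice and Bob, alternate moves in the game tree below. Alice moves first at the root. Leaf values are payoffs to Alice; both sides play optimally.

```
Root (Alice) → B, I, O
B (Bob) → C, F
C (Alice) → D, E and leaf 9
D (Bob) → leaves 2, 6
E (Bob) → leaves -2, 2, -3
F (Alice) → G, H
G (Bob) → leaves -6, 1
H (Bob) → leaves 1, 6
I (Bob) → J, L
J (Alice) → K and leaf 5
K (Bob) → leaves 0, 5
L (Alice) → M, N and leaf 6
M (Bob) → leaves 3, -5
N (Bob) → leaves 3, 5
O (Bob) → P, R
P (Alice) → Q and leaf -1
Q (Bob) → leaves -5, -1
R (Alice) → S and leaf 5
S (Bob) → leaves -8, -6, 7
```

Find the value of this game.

5

D (Bob): min(2, 6) = 2
E (Bob): min(-2, 2, -3) = -3
C (Alice): max(2, -3, 9) = 9
G (Bob): min(-6, 1) = -6
H (Bob): min(1, 6) = 1
F (Alice): max(-6, 1) = 1
B (Bob): min(9, 1) = 1
K (Bob): min(0, 5) = 0
J (Alice): max(0, 5) = 5
M (Bob): min(3, -5) = -5
N (Bob): min(3, 5) = 3
L (Alice): max(-5, 3, 6) = 6
I (Bob): min(5, 6) = 5
Q (Bob): min(-5, -1) = -5
P (Alice): max(-5, -1) = -1
S (Bob): min(-8, -6, 7) = -8
R (Alice): max(-8, 5) = 5
O (Bob): min(-1, 5) = -1
Root (Alice): max(1, 5, -1) = 5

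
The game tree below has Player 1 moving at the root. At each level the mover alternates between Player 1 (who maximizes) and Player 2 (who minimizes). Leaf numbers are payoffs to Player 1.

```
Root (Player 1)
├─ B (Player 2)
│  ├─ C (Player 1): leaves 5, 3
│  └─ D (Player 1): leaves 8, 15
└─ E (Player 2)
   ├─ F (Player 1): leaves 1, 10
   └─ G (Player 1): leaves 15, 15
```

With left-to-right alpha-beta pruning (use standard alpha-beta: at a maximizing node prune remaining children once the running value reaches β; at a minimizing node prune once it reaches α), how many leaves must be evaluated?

6

C [α=-∞,β=+∞]: v=5
D [α=-∞,β=5]: v=8 after child 1 ≥ β → β-cutoff, skip 1
B [α=-∞,β=+∞]: v=5
F [α=5,β=+∞]: v=10
G [α=5,β=10]: v=15 after child 1 ≥ β → β-cutoff, skip 1
E [α=5,β=+∞]: v=10
Root [α=-∞,β=+∞]: v=10
Leaves evaluated: 6 of 8.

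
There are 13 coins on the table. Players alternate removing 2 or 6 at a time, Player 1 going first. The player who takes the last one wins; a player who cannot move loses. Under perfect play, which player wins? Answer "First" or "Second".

Compute winning (W) and losing (L) positions by backward induction:
i:   0  1  2  3  4  5  6  7  8  9 10 11 12 13
     L  L  W  W  L  L  W  W  L  L  W  W  L  L
Position 13 is L, so the second player wins.

Second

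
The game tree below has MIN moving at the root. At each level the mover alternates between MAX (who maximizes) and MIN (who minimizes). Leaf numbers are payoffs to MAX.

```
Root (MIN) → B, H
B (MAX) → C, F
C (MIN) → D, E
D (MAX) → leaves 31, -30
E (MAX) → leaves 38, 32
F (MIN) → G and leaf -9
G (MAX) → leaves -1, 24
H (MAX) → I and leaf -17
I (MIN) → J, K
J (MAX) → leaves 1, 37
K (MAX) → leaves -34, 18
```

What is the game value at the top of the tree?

D (MAX): max(31, -30) = 31
E (MAX): max(38, 32) = 38
C (MIN): min(31, 38) = 31
G (MAX): max(-1, 24) = 24
F (MIN): min(24, -9) = -9
B (MAX): max(31, -9) = 31
J (MAX): max(1, 37) = 37
K (MAX): max(-34, 18) = 18
I (MIN): min(37, 18) = 18
H (MAX): max(18, -17) = 18
Root (MIN): min(31, 18) = 18

18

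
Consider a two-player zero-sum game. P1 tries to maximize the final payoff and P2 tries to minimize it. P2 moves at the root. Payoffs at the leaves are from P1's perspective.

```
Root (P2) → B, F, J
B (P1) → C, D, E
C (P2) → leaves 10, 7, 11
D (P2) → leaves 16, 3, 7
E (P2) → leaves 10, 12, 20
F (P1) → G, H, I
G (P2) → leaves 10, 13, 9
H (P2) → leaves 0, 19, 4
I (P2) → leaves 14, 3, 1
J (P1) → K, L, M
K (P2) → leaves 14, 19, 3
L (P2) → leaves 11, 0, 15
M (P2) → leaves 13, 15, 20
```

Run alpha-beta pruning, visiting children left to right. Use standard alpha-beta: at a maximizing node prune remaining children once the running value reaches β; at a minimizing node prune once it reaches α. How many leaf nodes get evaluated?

C [α=-∞,β=+∞]: v=7
D [α=7,β=+∞]: v=3 after child 2 ≤ α → α-cutoff, skip 1
E [α=7,β=+∞]: v=10
B [α=-∞,β=+∞]: v=10
G [α=-∞,β=10]: v=9
H [α=9,β=10]: v=0 after child 1 ≤ α → α-cutoff, skip 2
I [α=9,β=10]: v=3 after child 2 ≤ α → α-cutoff, skip 1
F [α=-∞,β=10]: v=9
K [α=-∞,β=9]: v=3
L [α=3,β=9]: v=0 after child 2 ≤ α → α-cutoff, skip 1
M [α=3,β=9]: v=13
J [α=-∞,β=9]: v=13
Root [α=-∞,β=+∞]: v=9
Leaves evaluated: 22 of 27.

22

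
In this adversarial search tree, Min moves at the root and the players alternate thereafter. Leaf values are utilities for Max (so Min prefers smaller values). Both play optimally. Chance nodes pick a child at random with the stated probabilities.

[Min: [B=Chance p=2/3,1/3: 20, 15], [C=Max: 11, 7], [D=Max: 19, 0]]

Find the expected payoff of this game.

B (Chance): 2/3·20 + 1/3·15 = 18.33
C (Max): max(11, 7) = 11
D (Max): max(19, 0) = 19
Root (Min): min(18.33, 11, 19) = 11

11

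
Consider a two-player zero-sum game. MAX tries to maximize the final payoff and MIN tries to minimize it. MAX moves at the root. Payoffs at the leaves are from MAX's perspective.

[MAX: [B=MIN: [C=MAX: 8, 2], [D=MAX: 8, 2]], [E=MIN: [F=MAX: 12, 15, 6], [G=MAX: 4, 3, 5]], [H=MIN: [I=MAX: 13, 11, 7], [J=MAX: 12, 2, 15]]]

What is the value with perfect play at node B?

C: max(8, 2) = 8
D: max(8, 2) = 8
B: min(8, 8) = 8

8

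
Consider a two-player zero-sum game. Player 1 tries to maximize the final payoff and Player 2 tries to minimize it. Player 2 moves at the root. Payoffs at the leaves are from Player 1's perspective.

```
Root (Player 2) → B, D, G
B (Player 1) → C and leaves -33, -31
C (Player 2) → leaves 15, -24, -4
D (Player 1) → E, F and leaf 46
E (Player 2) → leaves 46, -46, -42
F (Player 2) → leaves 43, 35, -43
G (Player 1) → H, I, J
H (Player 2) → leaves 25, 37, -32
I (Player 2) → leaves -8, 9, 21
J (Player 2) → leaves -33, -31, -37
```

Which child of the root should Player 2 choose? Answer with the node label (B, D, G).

C (Player 2): min(15, -24, -4) = -24
B (Player 1): max(-24, -33, -31) = -24
E (Player 2): min(46, -46, -42) = -46
F (Player 2): min(43, 35, -43) = -43
D (Player 1): max(-46, -43, 46) = 46
H (Player 2): min(25, 37, -32) = -32
I (Player 2): min(-8, 9, 21) = -8
J (Player 2): min(-33, -31, -37) = -37
G (Player 1): max(-32, -8, -37) = -8
Root (Player 2): min(-24, 46, -8) = -24
Player 2 picks the child with the lowest value: B (value -24).

B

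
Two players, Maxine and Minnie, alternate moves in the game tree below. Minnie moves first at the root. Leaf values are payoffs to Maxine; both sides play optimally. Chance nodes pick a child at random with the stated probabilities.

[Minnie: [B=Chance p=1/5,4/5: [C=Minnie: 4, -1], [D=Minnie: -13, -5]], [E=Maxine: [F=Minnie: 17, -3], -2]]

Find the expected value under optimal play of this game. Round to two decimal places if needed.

C (Minnie): min(4, -1) = -1
D (Minnie): min(-13, -5) = -13
B (Chance): 1/5·-1 + 4/5·-13 = -10.6
F (Minnie): min(17, -3) = -3
E (Maxine): max(-3, -2) = -2
Root (Minnie): min(-10.6, -2) = -10.6

-10.6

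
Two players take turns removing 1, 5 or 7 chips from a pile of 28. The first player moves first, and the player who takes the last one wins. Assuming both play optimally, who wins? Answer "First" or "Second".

Second

Positions where the player to move wins (W) vs loses (L):
i:   0  1  2  3  4  5  6  7  8  9 10 11 12 13 14 15 16 17 18 19 20 21 22 23 24 25 26 27 28
     L  W  L  W  L  W  L  W  L  W  L  W  L  W  L  W  L  W  L  W  L  W  L  W  L  W  L  W  L
Position 28 is L, so the second player wins.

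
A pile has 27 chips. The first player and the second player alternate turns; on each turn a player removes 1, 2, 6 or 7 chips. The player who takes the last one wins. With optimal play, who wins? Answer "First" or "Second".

Compute winning (W) and losing (L) positions by backward induction:
i:   0  1  2  3  4  5  6  7  8  9 10 11 12 13 14 15 16 17 18 19 20 21 22 23 24 25 26 27
     L  W  W  L  W  W  W  W  L  W  W  L  W  W  W  W  L  W  W  L  W  W  W  W  L  W  W  L
Position 27 is L, so the second player wins.

Second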